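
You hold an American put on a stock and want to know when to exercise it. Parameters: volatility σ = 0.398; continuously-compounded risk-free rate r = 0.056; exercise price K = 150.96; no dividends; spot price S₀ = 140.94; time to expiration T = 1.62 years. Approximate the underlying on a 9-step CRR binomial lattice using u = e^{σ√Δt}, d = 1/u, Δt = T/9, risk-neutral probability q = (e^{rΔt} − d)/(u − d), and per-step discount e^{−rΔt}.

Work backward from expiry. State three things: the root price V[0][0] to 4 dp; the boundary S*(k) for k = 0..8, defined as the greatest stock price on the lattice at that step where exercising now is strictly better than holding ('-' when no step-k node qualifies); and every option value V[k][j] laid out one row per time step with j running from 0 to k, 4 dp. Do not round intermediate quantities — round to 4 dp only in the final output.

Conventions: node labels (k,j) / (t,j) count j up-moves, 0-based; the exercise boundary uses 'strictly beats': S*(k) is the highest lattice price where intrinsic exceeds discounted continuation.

price = 28.6352
boundary = - - - 84.9245 71.7298 84.9245 100.5465 84.9245 100.5465
tree:
28.6352
38.9807 18.3645
51.5376 26.6023 10.0940
66.0355 37.3814 15.8339 4.2753
79.2302 50.7031 24.1666 7.4113 1.0705
90.3749 66.0355 35.6533 12.6045 2.1109 0.0000
99.7880 79.2302 50.4135 20.8917 4.1626 0.0000 0.0000
107.7387 90.3749 66.0355 33.3812 8.2084 0.0000 0.0000 0.0000
114.4540 99.7880 79.2302 50.4135 16.1862 0.0000 0.0000 0.0000 0.0000
120.1259 107.7387 90.3749 66.0355 31.9179 0.0000 0.0000 0.0000 0.0000 0.0000

params: Δt=0.18000 u=1.18395 d=0.84463 q=0.48774 e^(-rΔt)=0.98997
t_9 payoffs: 120.1259 107.7387 90.3749 66.0355 31.9179 0.0000 0.0000 0.0000 0.0000 0.0000
t_8: node(8,0) S=36.5060 payoff=114.4540 vs cont=112.9399 → 114.4540 [stop]  node(8,1) S=51.1720 payoff=99.7880 vs cont=98.2740 → 99.7880 [stop]  node(8,2) S=71.7298 payoff=79.2302 vs cont=77.7162 → 79.2302 [stop]  node(8,3) S=100.5465 payoff=50.4135 vs cont=48.8995 → 50.4135 [stop]  node(8,4) S=140.9400 payoff=10.0200 vs cont=16.1862 → 16.1862 [wait]  node(8,5) S=197.5612 payoff=0.0000 vs cont=0.0000 → 0.0000 [wait]  node(8,6) S=276.9294 payoff=0.0000 vs cont=0.0000 → 0.0000 [wait]  node(8,7) S=388.1830 payoff=0.0000 vs cont=0.0000 → 0.0000 [wait]  node(8,8) S=544.1316 payoff=0.0000 vs cont=0.0000 → 0.0000 [wait]  ⇒ S*(8)=100.5465
t_7: node(7,0) S=43.2213 payoff=107.7387 vs cont=106.2246 → 107.7387 [stop]  node(7,1) S=60.5851 payoff=90.3749 vs cont=88.8609 → 90.3749 [stop]  node(7,2) S=84.9245 payoff=66.0355 vs cont=64.5214 → 66.0355 [stop]  node(7,3) S=119.0421 payoff=31.9179 vs cont=33.3812 → 33.3812 [wait]  node(7,4) S=166.8660 payoff=0.0000 vs cont=8.2084 → 8.2084 [wait]  node(7,5) S=233.9028 payoff=0.0000 vs cont=0.0000 → 0.0000 [wait]  node(7,6) S=327.8708 payoff=0.0000 vs cont=0.0000 → 0.0000 [wait]  node(7,7) S=459.5896 payoff=0.0000 vs cont=0.0000 → 0.0000 [wait]  ⇒ S*(7)=84.9245
t_6: node(6,0) S=51.1720 payoff=99.7880 vs cont=98.2740 → 99.7880 [stop]  node(6,1) S=71.7298 payoff=79.2302 vs cont=77.7162 → 79.2302 [stop]  node(6,2) S=100.5465 payoff=50.4135 vs cont=49.6061 → 50.4135 [stop]  node(6,3) S=140.9400 payoff=10.0200 vs cont=20.8917 → 20.8917 [wait]  node(6,4) S=197.5612 payoff=0.0000 vs cont=4.1626 → 4.1626 [wait]  node(6,5) S=276.9294 payoff=0.0000 vs cont=0.0000 → 0.0000 [wait]  node(6,6) S=388.1830 payoff=0.0000 vs cont=0.0000 → 0.0000 [wait]  ⇒ S*(6)=100.5465
t_5: node(5,0) S=60.5851 payoff=90.3749 vs cont=88.8609 → 90.3749 [stop]  node(5,1) S=84.9245 payoff=66.0355 vs cont=64.5214 → 66.0355 [stop]  node(5,2) S=119.0421 payoff=31.9179 vs cont=35.6533 → 35.6533 [wait]  node(5,3) S=166.8660 payoff=0.0000 vs cont=12.6045 → 12.6045 [wait]  node(5,4) S=233.9028 payoff=0.0000 vs cont=2.1109 → 2.1109 [wait]  node(5,5) S=327.8708 payoff=0.0000 vs cont=0.0000 → 0.0000 [wait]  ⇒ S*(5)=84.9245
t_4: node(4,0) S=71.7298 payoff=79.2302 vs cont=77.7162 → 79.2302 [stop]  node(4,1) S=100.5465 payoff=50.4135 vs cont=50.7031 → 50.7031 [wait]  node(4,2) S=140.9400 payoff=10.0200 vs cont=24.1666 → 24.1666 [wait]  node(4,3) S=197.5612 payoff=0.0000 vs cont=7.4113 → 7.4113 [wait]  node(4,4) S=276.9294 payoff=0.0000 vs cont=1.0705 → 1.0705 [wait]  ⇒ S*(4)=71.7298
t_3: node(3,0) S=84.9245 payoff=66.0355 vs cont=64.6613 → 66.0355 [stop]  node(3,1) S=119.0421 payoff=31.9179 vs cont=37.3814 → 37.3814 [wait]  node(3,2) S=166.8660 payoff=0.0000 vs cont=15.8339 → 15.8339 [wait]  node(3,3) S=233.9028 payoff=0.0000 vs cont=4.2753 → 4.2753 [wait]  ⇒ S*(3)=84.9245
t_2: node(2,0) S=100.5465 payoff=50.4135 vs cont=51.5376 → 51.5376 [wait]  node(2,1) S=140.9400 payoff=10.0200 vs cont=26.6023 → 26.6023 [wait]  node(2,2) S=197.5612 payoff=0.0000 vs cont=10.0940 → 10.0940 [wait]  ⇒ S*(2)=-
t_1: node(1,0) S=119.0421 payoff=31.9179 vs cont=38.9807 → 38.9807 [wait]  node(1,1) S=166.8660 payoff=0.0000 vs cont=18.3645 → 18.3645 [wait]  ⇒ S*(1)=-
t_0: node(0,0) S=140.9400 payoff=10.0200 vs cont=28.6352 → 28.6352 [wait]  ⇒ S*(0)=-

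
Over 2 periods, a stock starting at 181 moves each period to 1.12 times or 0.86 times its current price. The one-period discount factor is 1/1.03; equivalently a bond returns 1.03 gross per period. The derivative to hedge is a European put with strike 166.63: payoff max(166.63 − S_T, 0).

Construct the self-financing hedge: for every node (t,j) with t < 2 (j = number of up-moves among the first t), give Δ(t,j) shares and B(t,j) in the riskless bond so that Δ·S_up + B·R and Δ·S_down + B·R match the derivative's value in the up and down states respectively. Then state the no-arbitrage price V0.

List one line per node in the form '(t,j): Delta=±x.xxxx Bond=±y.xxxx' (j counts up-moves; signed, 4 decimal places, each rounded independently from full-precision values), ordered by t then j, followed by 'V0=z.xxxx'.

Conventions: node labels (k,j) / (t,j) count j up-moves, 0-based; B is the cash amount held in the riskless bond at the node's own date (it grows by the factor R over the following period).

(0,0): Delta=-0.2340 Bond=46.0485
(1,0): Delta=-0.8095 Bond=137.0197
(1,1): Delta=0.0000 Bond=0.0000
V0=3.7003

The replicating-portfolio and risk-neutral prices coincide; use p* = (1.03−0.86)/(1.12−0.86) = 0.6538 for the latter.
Payoffs at expiry: V(2,0)=32.7624, V(2,1)=0.0000, V(2,2)=0.0000
Node (1,0) S=155.6600: V=(p*·0.0000+(1−p*)·32.7624)/1.03=11.0105; Δ=(0.0000−32.7624)/(174.3392−133.8676)=-0.8095; B=V−Δ·S=137.0197
Node (1,1) S=202.7200: V=(p*·0.0000+(1−p*)·0.0000)/1.03=0.0000; Δ=(0.0000−0.0000)/(227.0464−174.3392)=0.0000; B=V−Δ·S=0.0000
Node (0,0) S=181.0000: V=(p*·0.0000+(1−p*)·11.0105)/1.03=3.7003; Δ=(0.0000−11.0105)/(202.7200−155.6600)=-0.2340; B=V−Δ·S=46.0485
Sanity check at the root: Δ(0,0)·S0 + B(0,0) reproduces V0 = 3.7003.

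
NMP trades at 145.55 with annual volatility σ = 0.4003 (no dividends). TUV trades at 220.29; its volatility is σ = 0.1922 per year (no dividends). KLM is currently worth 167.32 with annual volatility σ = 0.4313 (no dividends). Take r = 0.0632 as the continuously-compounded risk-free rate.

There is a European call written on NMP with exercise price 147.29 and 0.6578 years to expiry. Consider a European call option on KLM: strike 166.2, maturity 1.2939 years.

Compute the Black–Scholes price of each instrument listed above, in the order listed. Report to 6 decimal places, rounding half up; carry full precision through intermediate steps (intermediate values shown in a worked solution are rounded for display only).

price(NMP call K=147.29) = 20.700354
price(KLM call K=166.2) = 38.628155

[NMP call K=147.29]
σ√T = 0.4003·√0.6578 = 0.324663
d₁ = (ln(S/K) + (r+σ²/2)T) / (σ√T) = (ln(145.55/147.29) + (0.0632+0.4003²/2)·0.6578) / 0.324663 = (-0.011884 + 0.094276) / 0.324663 = 0.253778
d₂ = d₁ − σ√T = 0.253778 − 0.324663 = -0.070885
e^{−rT} = 0.959279
N(d₁) = 0.600166,  N(d₂) = 0.471745
price = S·N(d₁) − K·e^{−rT}·N(d₂) = 87.354210 − 66.653856 = 20.700354
[KLM call K=166.2]
σ√T = 0.4313·√1.2939 = 0.490603
d₁ = (ln(S/K) + (r+σ²/2)T) / (σ√T) = (ln(167.32/166.2) + (0.0632+0.4313²/2)·1.2939) / 0.490603 = (0.006716 + 0.202120) / 0.490603 = 0.425673
d₂ = d₁ − σ√T = 0.425673 − 0.490603 = -0.064930
e^{−rT} = 0.921480
N(d₁) = 0.664827,  N(d₂) = 0.474115
price = S·N(d₁) − K·e^{−rT}·N(d₂) = 111.238832 − 72.610677 = 38.628155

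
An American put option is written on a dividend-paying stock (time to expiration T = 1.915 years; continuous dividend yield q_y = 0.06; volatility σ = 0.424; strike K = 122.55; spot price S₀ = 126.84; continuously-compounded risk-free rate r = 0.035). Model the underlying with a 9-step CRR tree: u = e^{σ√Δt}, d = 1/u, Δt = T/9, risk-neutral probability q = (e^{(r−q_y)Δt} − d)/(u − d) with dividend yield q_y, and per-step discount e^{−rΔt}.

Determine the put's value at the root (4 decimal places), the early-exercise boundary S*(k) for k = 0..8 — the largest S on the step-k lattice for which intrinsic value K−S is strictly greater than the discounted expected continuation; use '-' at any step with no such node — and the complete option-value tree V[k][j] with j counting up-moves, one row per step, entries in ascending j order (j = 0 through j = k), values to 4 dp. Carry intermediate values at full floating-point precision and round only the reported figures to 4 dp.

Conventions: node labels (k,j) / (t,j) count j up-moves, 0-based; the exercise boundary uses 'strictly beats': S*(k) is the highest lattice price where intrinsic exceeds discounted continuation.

price = 27.8279
boundary = - - - - - 47.7040 58.0090 47.7040 58.0090
tree:
27.8279
35.7613 18.1148
44.8450 24.7062 9.9591
54.7509 32.8893 14.6191 4.1447
64.9598 42.5750 21.0122 6.6585 0.9873
74.8460 53.3729 29.4349 10.5542 1.7691 0.0000
83.3203 64.5410 39.9417 16.4442 3.1702 0.0000 0.0000
90.2892 74.8460 52.0733 25.0439 5.6810 0.0000 0.0000 0.0000
96.0202 83.3203 64.5410 36.9509 10.1801 0.0000 0.0000 0.0000 0.0000
100.7330 90.2892 74.8460 52.0100 18.2424 0.0000 0.0000 0.0000 0.0000 0.0000

params: Δt=0.21278 u=1.21602 d=0.82236 q=0.43778 e^(-rΔt)=0.99258
t_9 payoffs: 100.7330 90.2892 74.8460 52.0100 18.2424 0.0000 0.0000 0.0000 0.0000 0.0000
t_8: node(8,0) S=26.5298 payoff=96.0202 vs cont=95.4474 → 96.0202 [stop]  node(8,1) S=39.2297 payoff=83.3203 vs cont=82.9087 → 83.3203 [stop]  node(8,2) S=58.0090 payoff=64.5410 vs cont=64.3676 → 64.5410 [stop]  node(8,3) S=85.7780 payoff=36.7720 vs cont=36.9509 → 36.9509 [wait]  node(8,4) S=126.8400 payoff=0.0000 vs cont=10.1801 → 10.1801 [wait]  node(8,5) S=187.5585 payoff=0.0000 vs cont=0.0000 → 0.0000 [wait]  node(8,6) S=277.3429 payoff=0.0000 vs cont=0.0000 → 0.0000 [wait]  node(8,7) S=410.1073 payoff=0.0000 vs cont=0.0000 → 0.0000 [wait]  node(8,8) S=606.4261 payoff=0.0000 vs cont=0.0000 → 0.0000 [wait]  ⇒ S*(8)=58.0090
t_7: node(7,0) S=32.2608 payoff=90.2892 vs cont=89.7892 → 90.2892 [stop]  node(7,1) S=47.7040 payoff=74.8460 vs cont=74.5418 → 74.8460 [stop]  node(7,2) S=70.5400 payoff=52.0100 vs cont=52.0733 → 52.0733 [wait]  node(7,3) S=104.3076 payoff=18.2424 vs cont=25.0439 → 25.0439 [wait]  node(7,4) S=154.2398 payoff=0.0000 vs cont=5.6810 → 5.6810 [wait]  node(7,5) S=228.0746 payoff=0.0000 vs cont=0.0000 → 0.0000 [wait]  node(7,6) S=337.2541 payoff=0.0000 vs cont=0.0000 → 0.0000 [wait]  node(7,7) S=498.6980 payoff=0.0000 vs cont=0.0000 → 0.0000 [wait]  ⇒ S*(7)=47.7040
t_6: node(6,0) S=39.2297 payoff=83.3203 vs cont=82.9087 → 83.3203 [stop]  node(6,1) S=58.0090 payoff=64.5410 vs cont=64.3951 → 64.5410 [stop]  node(6,2) S=85.7780 payoff=36.7720 vs cont=39.9417 → 39.9417 [wait]  node(6,3) S=126.8400 payoff=0.0000 vs cont=16.4442 → 16.4442 [wait]  node(6,4) S=187.5585 payoff=0.0000 vs cont=3.1702 → 3.1702 [wait]  node(6,5) S=277.3429 payoff=0.0000 vs cont=0.0000 → 0.0000 [wait]  node(6,6) S=410.1073 payoff=0.0000 vs cont=0.0000 → 0.0000 [wait]  ⇒ S*(6)=58.0090
t_5: node(5,0) S=47.7040 payoff=74.8460 vs cont=74.5418 → 74.8460 [stop]  node(5,1) S=70.5400 payoff=52.0100 vs cont=53.3729 → 53.3729 [wait]  node(5,2) S=104.3076 payoff=18.2424 vs cont=29.4349 → 29.4349 [wait]  node(5,3) S=154.2398 payoff=0.0000 vs cont=10.5542 → 10.5542 [wait]  node(5,4) S=228.0746 payoff=0.0000 vs cont=1.7691 → 1.7691 [wait]  node(5,5) S=337.2541 payoff=0.0000 vs cont=0.0000 → 0.0000 [wait]  ⇒ S*(5)=47.7040
t_4: node(4,0) S=58.0090 payoff=64.5410 vs cont=64.9598 → 64.9598 [wait]  node(4,1) S=85.7780 payoff=36.7720 vs cont=42.5750 → 42.5750 [wait]  node(4,2) S=126.8400 payoff=0.0000 vs cont=21.0122 → 21.0122 [wait]  node(4,3) S=187.5585 payoff=0.0000 vs cont=6.6585 → 6.6585 [wait]  node(4,4) S=277.3429 payoff=0.0000 vs cont=0.9873 → 0.9873 [wait]  ⇒ S*(4)=-
t_3: node(3,0) S=70.5400 payoff=52.0100 vs cont=54.7509 → 54.7509 [wait]  node(3,1) S=104.3076 payoff=18.2424 vs cont=32.8893 → 32.8893 [wait]  node(3,2) S=154.2398 payoff=0.0000 vs cont=14.6191 → 14.6191 [wait]  node(3,3) S=228.0746 payoff=0.0000 vs cont=4.1447 → 4.1447 [wait]  ⇒ S*(3)=-
t_2: node(2,0) S=85.7780 payoff=36.7720 vs cont=44.8450 → 44.8450 [wait]  node(2,1) S=126.8400 payoff=0.0000 vs cont=24.7062 → 24.7062 [wait]  node(2,2) S=187.5585 payoff=0.0000 vs cont=9.9591 → 9.9591 [wait]  ⇒ S*(2)=-
t_1: node(1,0) S=104.3076 payoff=18.2424 vs cont=35.7613 → 35.7613 [wait]  node(1,1) S=154.2398 payoff=0.0000 vs cont=18.1148 → 18.1148 [wait]  ⇒ S*(1)=-
t_0: node(0,0) S=126.8400 payoff=0.0000 vs cont=27.8279 → 27.8279 [wait]  ⇒ S*(0)=-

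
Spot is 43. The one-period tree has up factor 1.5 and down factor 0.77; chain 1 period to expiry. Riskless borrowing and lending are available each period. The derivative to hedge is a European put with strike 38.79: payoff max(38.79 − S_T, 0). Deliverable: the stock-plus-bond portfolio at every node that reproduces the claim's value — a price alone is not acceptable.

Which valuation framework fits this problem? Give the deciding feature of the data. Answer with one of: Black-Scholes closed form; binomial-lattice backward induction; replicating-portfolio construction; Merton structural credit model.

Key observation: the mandate to exhibit the hedge at every date and state singles out the replicating-portfolio construction on the 1-period tree with factors 1.5 and 0.77 from 43.

framework: replicating-portfolio construction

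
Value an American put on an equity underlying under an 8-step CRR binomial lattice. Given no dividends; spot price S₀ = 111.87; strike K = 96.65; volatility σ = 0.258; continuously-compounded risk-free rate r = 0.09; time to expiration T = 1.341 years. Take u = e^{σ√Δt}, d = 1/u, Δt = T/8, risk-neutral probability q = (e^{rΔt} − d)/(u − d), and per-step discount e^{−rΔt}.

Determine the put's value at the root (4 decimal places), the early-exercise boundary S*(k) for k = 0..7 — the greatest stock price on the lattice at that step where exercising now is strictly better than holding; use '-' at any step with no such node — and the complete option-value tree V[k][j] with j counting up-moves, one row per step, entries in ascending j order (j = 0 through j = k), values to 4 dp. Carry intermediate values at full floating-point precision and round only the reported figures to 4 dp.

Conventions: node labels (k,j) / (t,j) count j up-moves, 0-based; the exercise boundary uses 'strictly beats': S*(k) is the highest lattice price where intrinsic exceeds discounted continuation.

Δt=0.16762, u=1.11141, d=0.89976, q=0.54544, disc=e^(-rΔt)=0.98503
k=8 terminal: V=max(K-S,0) → 48.5975 37.2939 23.3313 6.0842 0.0000 0.0000 0.0000 0.0000 0.0000
k=7: j=0 S=53.4061 intr=43.2439 cont=41.7968 V=43.2439[EX]; j=1 S=65.9690 intr=30.6810 cont=29.2338 V=30.6810[EX]; j=2 S=81.4872 intr=15.1628 cont=13.7156 V=15.1628[EX]; j=3 S=100.6558 intr=0.0000 cont=2.7243 V=2.7243[hold]; j=4 S=124.3336 intr=0.0000 cont=0.0000 V=0.0000[hold]; j=5 S=153.5811 intr=0.0000 cont=0.0000 V=0.0000[hold]; j=6 S=189.7087 intr=0.0000 cont=0.0000 V=0.0000[hold]; j=7 S=234.3347 intr=0.0000 cont=0.0000 V=0.0000[hold]  S*(7)=81.4872
k=6: j=0 S=59.3561 intr=37.2939 cont=35.8468 V=37.2939[EX]; j=1 S=73.3187 intr=23.3313 cont=21.8842 V=23.3313[EX]; j=2 S=90.5658 intr=6.0842 cont=8.2529 V=8.2529[hold]; j=3 S=111.8700 intr=0.0000 cont=1.2198 V=1.2198[hold]; j=4 S=138.1857 intr=0.0000 cont=0.0000 V=0.0000[hold]; j=5 S=170.6917 intr=0.0000 cont=0.0000 V=0.0000[hold]; j=6 S=210.8443 intr=0.0000 cont=0.0000 V=0.0000[hold]  S*(6)=73.3187
k=5: j=0 S=65.9690 intr=30.6810 cont=29.2338 V=30.6810[EX]; j=1 S=81.4872 intr=15.1628 cont=14.8808 V=15.1628[EX]; j=2 S=100.6558 intr=0.0000 cont=4.3507 V=4.3507[hold]; j=3 S=124.3336 intr=0.0000 cont=0.5462 V=0.5462[hold]; j=4 S=153.5811 intr=0.0000 cont=0.0000 V=0.0000[hold]; j=5 S=189.7087 intr=0.0000 cont=0.0000 V=0.0000[hold]  S*(5)=81.4872
k=4: j=0 S=73.3187 intr=23.3313 cont=21.8842 V=23.3313[EX]; j=1 S=90.5658 intr=6.0842 cont=9.1268 V=9.1268[hold]; j=2 S=111.8700 intr=0.0000 cont=2.2415 V=2.2415[hold]; j=3 S=138.1857 intr=0.0000 cont=0.2446 V=0.2446[hold]; j=4 S=170.6917 intr=0.0000 cont=0.0000 V=0.0000[hold]  S*(4)=73.3187
k=3: j=0 S=81.4872 intr=15.1628 cont=15.3503 V=15.3503[hold]; j=1 S=100.6558 intr=0.0000 cont=5.2909 V=5.2909[hold]; j=2 S=124.3336 intr=0.0000 cont=1.1350 V=1.1350[hold]; j=3 S=153.5811 intr=0.0000 cont=0.1095 V=0.1095[hold]  S*(3)=-
k=2: j=0 S=90.5658 intr=6.0842 cont=9.7158 V=9.7158[hold]; j=1 S=111.8700 intr=0.0000 cont=2.9789 V=2.9789[hold]; j=2 S=138.1857 intr=0.0000 cont=0.5671 V=0.5671[hold]  S*(2)=-
k=1: j=0 S=100.6558 intr=0.0000 cont=5.9508 V=5.9508[hold]; j=1 S=124.3336 intr=0.0000 cont=1.6385 V=1.6385[hold]  S*(1)=-
k=0: j=0 S=111.8700 intr=0.0000 cont=3.5448 V=3.5448[hold]  S*(0)=-

price = 3.5448
boundary = - - - - 73.3187 81.4872 73.3187 81.4872
tree:
3.5448
5.9508 1.6385
9.7158 2.9789 0.5671
15.3503 5.2909 1.1350 0.1095
23.3313 9.1268 2.2415 0.2446 0.0000
30.6810 15.1628 4.3507 0.5462 0.0000 0.0000
37.2939 23.3313 8.2529 1.2198 0.0000 0.0000 0.0000
43.2439 30.6810 15.1628 2.7243 0.0000 0.0000 0.0000 0.0000
48.5975 37.2939 23.3313 6.0842 0.0000 0.0000 0.0000 0.0000 0.0000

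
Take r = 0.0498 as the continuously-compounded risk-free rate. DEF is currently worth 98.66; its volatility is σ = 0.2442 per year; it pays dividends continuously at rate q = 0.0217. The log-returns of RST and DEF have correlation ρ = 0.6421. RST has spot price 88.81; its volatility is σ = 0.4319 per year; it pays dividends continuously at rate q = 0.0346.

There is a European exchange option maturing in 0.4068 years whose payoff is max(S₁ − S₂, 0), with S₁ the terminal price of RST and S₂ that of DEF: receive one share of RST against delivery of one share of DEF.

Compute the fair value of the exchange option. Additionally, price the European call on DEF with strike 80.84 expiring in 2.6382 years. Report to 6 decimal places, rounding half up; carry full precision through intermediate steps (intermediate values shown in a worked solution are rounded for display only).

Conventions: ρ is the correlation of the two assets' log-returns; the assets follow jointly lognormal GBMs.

σ_eff = √(σ₁² + σ₂² − 2ρσ₁σ₂) = √(0.4319² + 0.2442² − 2·0.6421·0.4319·0.2442) = 0.332756
d₁ = (ln(S₁/S₂) + (q₂ − q₁ + σ_eff²/2)T) / (σ_eff√T) = (ln(88.81/98.66) + (0.0217 − 0.0346 + 0.055363)·0.4068) / 0.212235 = -0.414193
d₂ = d₁ − σ_eff√T = -0.414193 − 0.212235 = -0.626428
N(d₁) = 0.339366,  N(d₂) = 0.265517
V = S₁·e^{−q₁T}·N(d₁) − S₂·e^{−q₂T}·N(d₂) = 29.717873 − 25.965686 = 3.752187
[vanilla: DEF call K=80.84]
σ√T = 0.2442·√2.6382 = 0.396643
d₁ = (ln(S/K) + (r−q+σ²/2)T) / (σ√T) = (ln(98.66/80.84) + (0.0498−0.0217+0.2442²/2)·2.6382) / 0.396643 = (0.199208 + 0.152796) / 0.396643 = 0.887458
d₂ = d₁ − σ√T = 0.887458 − 0.396643 = 0.490815
e^{−rT} = 0.876882
e^{−qT} = 0.944359
N(d₁) = 0.812584,  N(d₂) = 0.688222
price = S·e^{−qT}·N(d₁) − K·e^{−rT}·N(d₂) = 75.708808 − 48.786079 = 26.922729

exchange price = 3.752187
price(DEF call K=80.84) = 26.922729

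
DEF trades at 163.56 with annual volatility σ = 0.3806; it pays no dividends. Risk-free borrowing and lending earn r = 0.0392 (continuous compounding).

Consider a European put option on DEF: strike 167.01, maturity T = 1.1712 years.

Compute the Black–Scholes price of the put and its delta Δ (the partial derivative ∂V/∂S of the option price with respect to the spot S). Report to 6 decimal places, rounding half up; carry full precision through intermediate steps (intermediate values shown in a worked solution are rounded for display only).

σ√T = 0.3806·√1.1712 = 0.411893
d₁ = (ln(S/K) + (r+σ²/2)T) / (σ√T) = (ln(163.56/167.01) + (0.0392+0.3806²/2)·1.1712) / 0.411893 = (-0.020874 + 0.130739) / 0.411893 = 0.266732
d₂ = d₁ − σ√T = 0.266732 − 0.411893 = -0.145161
e^{−rT} = 0.955127
N(−d₁) = 0.394838,  N(−d₂) = 0.557708
Put price V = K·e^{−rT}·N(−d₂) − S·N(−d₁) = 88.963206 − 64.579647 = 24.383559
Δ = −N(−d₁) = -0.394838

price = 24.383559
Δ = -0.394838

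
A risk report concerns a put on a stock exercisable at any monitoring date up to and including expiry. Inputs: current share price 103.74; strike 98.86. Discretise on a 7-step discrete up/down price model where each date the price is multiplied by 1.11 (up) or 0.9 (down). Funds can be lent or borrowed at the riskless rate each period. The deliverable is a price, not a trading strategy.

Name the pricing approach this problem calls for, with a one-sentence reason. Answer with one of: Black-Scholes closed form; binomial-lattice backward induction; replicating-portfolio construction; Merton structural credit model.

framework: binomial-lattice backward induction

Key observation: the defining feature is the embedded early-exercise option across 7 discrete dates on the spot-103.74 tree; pricing the strike-98.86 put means working backward with an exercise test at every node.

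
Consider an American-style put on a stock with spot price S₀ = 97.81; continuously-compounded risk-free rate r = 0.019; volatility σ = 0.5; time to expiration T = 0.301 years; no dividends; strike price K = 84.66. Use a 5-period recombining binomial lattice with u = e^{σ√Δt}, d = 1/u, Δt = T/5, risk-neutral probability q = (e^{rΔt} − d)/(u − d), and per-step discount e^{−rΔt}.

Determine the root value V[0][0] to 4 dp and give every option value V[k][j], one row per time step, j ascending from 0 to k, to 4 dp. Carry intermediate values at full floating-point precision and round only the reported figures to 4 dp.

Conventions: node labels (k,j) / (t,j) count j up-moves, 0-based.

params: Δt=0.06020 u=1.13052 d=0.88455 q=0.47402 e^(-rΔt)=0.99886
t_5 payoffs: 31.6948 16.9664 0.0000 0.0000 0.0000 0.0000
k=4: node(4,0) S=59.8782 payoff=24.7818 vs cont=24.6850 → 24.7818 [stop]  node(4,1) S=76.5290 payoff=8.1310 vs cont=8.9138 → 8.9138 [wait]  node(4,2) S=97.8100 payoff=0.0000 vs cont=0.0000 → 0.0000 [wait]  node(4,3) S=125.0087 payoff=0.0000 vs cont=0.0000 → 0.0000 [wait]  node(4,4) S=159.7708 payoff=0.0000 vs cont=0.0000 → 0.0000 [wait]
k=3: node(3,0) S=67.6936 payoff=16.9664 vs cont=17.2403 → 17.2403 [wait]  node(3,1) S=86.5176 payoff=0.0000 vs cont=4.6831 → 4.6831 [wait]  node(3,2) S=110.5762 payoff=0.0000 vs cont=0.0000 → 0.0000 [wait]  node(3,3) S=141.3250 payoff=0.0000 vs cont=0.0000 → 0.0000 [wait]
k=2: node(2,0) S=76.5290 payoff=8.1310 vs cont=11.2750 → 11.2750 [wait]  node(2,1) S=97.8100 payoff=0.0000 vs cont=2.4604 → 2.4604 [wait]  node(2,2) S=125.0087 payoff=0.0000 vs cont=0.0000 → 0.0000 [wait]
k=1: node(1,0) S=86.5176 payoff=0.0000 vs cont=7.0886 → 7.0886 [wait]  node(1,1) S=110.5762 payoff=0.0000 vs cont=1.2926 → 1.2926 [wait]
k=0: node(0,0) S=97.8100 payoff=0.0000 vs cont=4.3362 → 4.3362 [wait]

price = 4.3362
tree:
4.3362
7.0886 1.2926
11.2750 2.4604 0.0000
17.2403 4.6831 0.0000 0.0000
24.7818 8.9138 0.0000 0.0000 0.0000
31.6948 16.9664 0.0000 0.0000 0.0000 0.0000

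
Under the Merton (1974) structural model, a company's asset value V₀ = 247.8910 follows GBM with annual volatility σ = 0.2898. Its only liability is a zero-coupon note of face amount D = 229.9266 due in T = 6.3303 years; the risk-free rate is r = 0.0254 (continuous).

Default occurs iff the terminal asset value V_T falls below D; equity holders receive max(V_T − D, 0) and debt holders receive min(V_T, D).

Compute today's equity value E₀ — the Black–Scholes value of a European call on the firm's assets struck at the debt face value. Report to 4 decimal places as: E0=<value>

E0=92.3019

Apply the equity-as-call identities (strike 229.9266, horizon 6.3303 years):
d₁ = [ln(V₀/D) + (r + σ²/2)T] / (σ√T)
   = [ln(247.8910/229.9266) + (0.0254 + 0.5·0.2898²)·6.3303] / (0.2898·√6.3303)
   = [0.075229 + 0.426612] / 0.729139 = 0.688264
d₂ = d₁ − σ√T = 0.688264 − 0.729139 = -0.040875
N(d₁) = 0.754357,  N(d₂) = 0.483698,  e^(−rT) = 0.851471
E₀ = V₀·N(d₁) − D·e^(−rT)·N(d₂)
   = 247.8910·0.754357 − 229.9266·0.851471·0.483698 = 92.301915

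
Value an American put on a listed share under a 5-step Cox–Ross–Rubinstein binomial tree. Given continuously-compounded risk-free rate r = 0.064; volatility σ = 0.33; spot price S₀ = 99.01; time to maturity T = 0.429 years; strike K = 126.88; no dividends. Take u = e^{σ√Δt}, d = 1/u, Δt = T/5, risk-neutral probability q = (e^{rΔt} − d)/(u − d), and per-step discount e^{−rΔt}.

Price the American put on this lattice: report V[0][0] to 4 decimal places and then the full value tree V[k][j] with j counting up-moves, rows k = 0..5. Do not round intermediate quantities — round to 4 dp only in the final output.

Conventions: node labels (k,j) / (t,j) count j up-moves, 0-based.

price = 27.9246
tree:
27.9246
36.9925 19.3159
45.2745 27.8700 11.1183
52.7935 36.9925 18.1462 4.3314
59.6196 45.2745 27.8700 8.7860 0.0000
65.8168 52.7935 36.9925 17.8216 0.0000 0.0000

Δt=0.08580  u=1.10149  d=0.90786  q=0.50429  discount=0.99452
step 5 (expiry): payoffs max(K−S,0) = 65.8168 52.7935 36.9925 17.8216 0.0000 0.0000
k=4: (k=4,j=0): S=67.2604, K−S=59.6196, hold=58.9248 ⇒ V=59.6196 exercise | (k=4,j=1): S=81.6055, K−S=45.2745, hold=44.5797 ⇒ V=45.2745 exercise | (k=4,j=2): S=99.0100, K−S=27.8700, hold=27.1752 ⇒ V=27.8700 exercise | (k=4,j=3): S=120.1265, K−S=6.7535, hold=8.7860 ⇒ V=8.7860 continue | (k=4,j=4): S=145.7467, K−S=0.0000, hold=0.0000 ⇒ V=0.0000 continue
k=3: (k=3,j=0): S=74.0865, K−S=52.7935, hold=52.0987 ⇒ V=52.7935 exercise | (k=3,j=1): S=89.8875, K−S=36.9925, hold=36.2977 ⇒ V=36.9925 exercise | (k=3,j=2): S=109.0584, K−S=17.8216, hold=18.1462 ⇒ V=18.1462 continue | (k=3,j=3): S=132.3180, K−S=0.0000, hold=4.3314 ⇒ V=4.3314 continue
k=2: (k=2,j=0): S=81.6055, K−S=45.2745, hold=44.5797 ⇒ V=45.2745 exercise | (k=2,j=1): S=99.0100, K−S=27.8700, hold=27.3380 ⇒ V=27.8700 exercise | (k=2,j=2): S=120.1265, K−S=6.7535, hold=11.1183 ⇒ V=11.1183 continue
k=1: (k=1,j=0): S=89.8875, K−S=36.9925, hold=36.2977 ⇒ V=36.9925 exercise | (k=1,j=1): S=109.0584, K−S=17.8216, hold=19.3159 ⇒ V=19.3159 continue
k=0: (k=0,j=0): S=99.0100, K−S=27.8700, hold=27.9246 ⇒ V=27.9246 continue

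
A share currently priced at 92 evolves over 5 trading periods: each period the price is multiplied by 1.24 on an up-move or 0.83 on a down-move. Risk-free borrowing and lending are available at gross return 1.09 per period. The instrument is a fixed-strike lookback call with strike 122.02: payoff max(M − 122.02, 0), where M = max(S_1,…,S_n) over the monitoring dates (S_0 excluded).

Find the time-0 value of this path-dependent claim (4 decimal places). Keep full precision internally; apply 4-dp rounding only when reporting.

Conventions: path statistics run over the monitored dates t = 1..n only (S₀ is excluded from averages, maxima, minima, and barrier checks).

price = 25.9486

Under the martingale measure an up-move has probability p* = 0.6341; value the claim as the probability-weighted average of per-path payoffs, discounted 5 periods at R = 1.09.
Enumerate all 2^5 = 32 price paths (U = up ×1.24, D = down ×0.83); each path with k up-moves has probability p*^k·(1−p*)^(5−k).
DDDDD: M=76.3600, payoff=0.0000, prob=0.006554
UDDDD: M=114.0800, payoff=0.0000, prob=0.011361
DUDDD: M=94.6864, payoff=0.0000, prob=0.011361
UUDDD: M=141.4592, payoff=19.4392, prob=0.019693
DDUDD: M=78.5897, payoff=0.0000, prob=0.011361
UDUDD: M=117.4111, payoff=0.0000, prob=0.019693
DUUDD: M=117.4111, payoff=0.0000, prob=0.019693
UUUDD: M=175.4094, payoff=53.3894, prob=0.034134
DDDUD: M=76.3600, payoff=0.0000, prob=0.011361
UDDUD: M=114.0800, payoff=0.0000, prob=0.019693
DUDUD: M=97.4512, payoff=0.0000, prob=0.019693
UUDUD: M=145.5898, payoff=23.5698, prob=0.034134
DDUUD: M=97.4512, payoff=0.0000, prob=0.019693
UDUUD: M=145.5898, payoff=23.5698, prob=0.034134
DUUUD: M=145.5898, payoff=23.5698, prob=0.034134
UUUUD: M=217.5077, payoff=95.4877, prob=0.059165
DDDDU: M=76.3600, payoff=0.0000, prob=0.011361
UDDDU: M=114.0800, payoff=0.0000, prob=0.019693
DUDDU: M=94.6864, payoff=0.0000, prob=0.019693
UUDDU: M=141.4592, payoff=19.4392, prob=0.034134
DDUDU: M=80.8845, payoff=0.0000, prob=0.019693
UDUDU: M=120.8395, payoff=0.0000, prob=0.034134
DUUDU: M=120.8395, payoff=0.0000, prob=0.034134
UUUDU: M=180.5314, payoff=58.5114, prob=0.059165
DDDUU: M=80.8845, payoff=0.0000, prob=0.019693
UDDUU: M=120.8395, payoff=0.0000, prob=0.034134
DUDUU: M=120.8395, payoff=0.0000, prob=0.034134
UUDUU: M=180.5314, payoff=58.5114, prob=0.059165
DDUUU: M=120.8395, payoff=0.0000, prob=0.034134
UDUUU: M=180.5314, payoff=58.5114, prob=0.059165
DUUUU: M=180.5314, payoff=58.5114, prob=0.059165
UUUUU: M=269.7095, payoff=147.6895, prob=0.102553
Price = Σ prob·payoff / R^5 = 39.925109 / 1.538624 = 25.9486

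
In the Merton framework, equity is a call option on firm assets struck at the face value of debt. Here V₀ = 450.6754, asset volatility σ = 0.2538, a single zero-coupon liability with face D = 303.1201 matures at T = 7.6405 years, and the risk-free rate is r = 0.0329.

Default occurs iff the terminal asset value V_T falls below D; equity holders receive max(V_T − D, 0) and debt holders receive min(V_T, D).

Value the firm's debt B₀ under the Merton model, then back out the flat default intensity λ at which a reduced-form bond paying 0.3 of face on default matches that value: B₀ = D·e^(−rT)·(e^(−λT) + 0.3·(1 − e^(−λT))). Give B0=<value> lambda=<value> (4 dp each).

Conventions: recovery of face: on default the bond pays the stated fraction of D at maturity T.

B0=214.5788 lambda=0.0180

With assets at 450.6754 and a single debt payment of 303.1201 at 7.6405 years:
d₁ = [ln(V₀/D) + (r + σ²/2)T] / (σ√T)
   = [ln(450.6754/303.1201) + (0.0329 + 0.5·0.2538²)·7.6405] / (0.2538·√7.6405)
   = [0.396618 + 0.497452] / 0.701540 = 1.274439
d₂ = d₁ − σ√T = 1.274439 − 0.701540 = 0.572899
N(d₁) = 0.898746,  N(d₂) = 0.716643,  e^(−rT) = 0.777733
E₀ = V₀·N(d₁) − D·e^(−rT)·N(d₂)
   = 450.6754·0.898746 − 303.1201·0.777733·0.716643 = 236.096635
B₀ = V₀ − E₀ = 450.6754 − 236.096635 = 214.578765
e^(−λT) = (B₀·e^(rT)/D − 0.3)/(1 − 0.3) = (214.5788·1.285789/303.1201 − 0.3)/0.7 = 0.87172900
λ = −ln(0.87172900)/7.6405 = 0.017967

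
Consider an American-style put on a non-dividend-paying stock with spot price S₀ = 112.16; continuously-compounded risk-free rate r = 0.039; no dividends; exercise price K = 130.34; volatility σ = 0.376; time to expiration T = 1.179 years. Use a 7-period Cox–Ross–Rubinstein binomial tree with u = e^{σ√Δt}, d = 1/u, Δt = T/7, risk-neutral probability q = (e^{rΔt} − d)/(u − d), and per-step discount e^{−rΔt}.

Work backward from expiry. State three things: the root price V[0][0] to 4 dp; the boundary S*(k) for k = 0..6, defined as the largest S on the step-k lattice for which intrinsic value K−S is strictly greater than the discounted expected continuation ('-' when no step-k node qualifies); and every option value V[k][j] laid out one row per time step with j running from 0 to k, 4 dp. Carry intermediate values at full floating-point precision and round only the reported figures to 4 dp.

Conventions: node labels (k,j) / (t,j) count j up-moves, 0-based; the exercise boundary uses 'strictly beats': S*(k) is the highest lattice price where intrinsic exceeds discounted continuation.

price = 26.6944
boundary = - - 82.3769 70.5975 82.3769 96.1218 112.1600
tree:
26.6944
36.4645 16.5913
47.9631 24.6429 8.1915
59.7425 35.2273 13.6393 2.4666
69.8375 47.9631 22.0632 4.8002 0.0000
78.4890 59.7425 34.2182 9.3417 0.0000 0.0000
85.9034 69.8375 47.9631 18.1800 0.0000 0.0000 0.0000
92.2576 78.4890 59.7425 34.2182 0.0000 0.0000 0.0000 0.0000

params: Δt=0.16843 u=1.16685 d=0.85701 q=0.48277 e^(-rΔt)=0.99345
t_7 payoffs: 92.2576 78.4890 59.7425 34.2182 0.0000 0.0000 0.0000 0.0000
t_6: node(6,0) S=44.4366 payoff=85.9034 vs cont=85.0501 → 85.9034 [stop]  node(6,1) S=60.5025 payoff=69.8375 vs cont=68.9842 → 69.8375 [stop]  node(6,2) S=82.3769 payoff=47.9631 vs cont=47.1097 → 47.9631 [stop]  node(6,3) S=112.1600 payoff=18.1800 vs cont=17.5829 → 18.1800 [stop]  node(6,4) S=152.7111 payoff=0.0000 vs cont=0.0000 → 0.0000 [wait]  node(6,5) S=207.9232 payoff=0.0000 vs cont=0.0000 → 0.0000 [wait]  node(6,6) S=283.0971 payoff=0.0000 vs cont=0.0000 → 0.0000 [wait]  ⇒ S*(6)=112.1600
t_5: node(5,0) S=51.8510 payoff=78.4890 vs cont=77.6357 → 78.4890 [stop]  node(5,1) S=70.5975 payoff=59.7425 vs cont=58.8891 → 59.7425 [stop]  node(5,2) S=96.1218 payoff=34.2182 vs cont=33.3649 → 34.2182 [stop]  node(5,3) S=130.8743 payoff=0.0000 vs cont=9.3417 → 9.3417 [wait]  node(5,4) S=178.1914 payoff=0.0000 vs cont=0.0000 → 0.0000 [wait]  node(5,5) S=242.6159 payoff=0.0000 vs cont=0.0000 → 0.0000 [wait]  ⇒ S*(5)=96.1218
t_4: node(4,0) S=60.5025 payoff=69.8375 vs cont=68.9842 → 69.8375 [stop]  node(4,1) S=82.3769 payoff=47.9631 vs cont=47.1097 → 47.9631 [stop]  node(4,2) S=112.1600 payoff=18.1800 vs cont=22.0632 → 22.0632 [wait]  node(4,3) S=152.7111 payoff=0.0000 vs cont=4.8002 → 4.8002 [wait]  node(4,4) S=207.9232 payoff=0.0000 vs cont=0.0000 → 0.0000 [wait]  ⇒ S*(4)=82.3769
t_3: node(3,0) S=70.5975 payoff=59.7425 vs cont=58.8891 → 59.7425 [stop]  node(3,1) S=96.1218 payoff=34.2182 vs cont=35.2273 → 35.2273 [wait]  node(3,2) S=130.8743 payoff=0.0000 vs cont=13.6393 → 13.6393 [wait]  node(3,3) S=178.1914 payoff=0.0000 vs cont=2.4666 → 2.4666 [wait]  ⇒ S*(3)=70.5975
t_2: node(2,0) S=82.3769 payoff=47.9631 vs cont=47.5937 → 47.9631 [stop]  node(2,1) S=112.1600 payoff=18.1800 vs cont=24.6429 → 24.6429 [wait]  node(2,2) S=152.7111 payoff=0.0000 vs cont=8.1915 → 8.1915 [wait]  ⇒ S*(2)=82.3769
t_1: node(1,0) S=96.1218 payoff=34.2182 vs cont=36.4645 → 36.4645 [wait]  node(1,1) S=130.8743 payoff=0.0000 vs cont=16.5913 → 16.5913 [wait]  ⇒ S*(1)=-
t_0: node(0,0) S=112.1600 payoff=18.1800 vs cont=26.6944 → 26.6944 [wait]  ⇒ S*(0)=-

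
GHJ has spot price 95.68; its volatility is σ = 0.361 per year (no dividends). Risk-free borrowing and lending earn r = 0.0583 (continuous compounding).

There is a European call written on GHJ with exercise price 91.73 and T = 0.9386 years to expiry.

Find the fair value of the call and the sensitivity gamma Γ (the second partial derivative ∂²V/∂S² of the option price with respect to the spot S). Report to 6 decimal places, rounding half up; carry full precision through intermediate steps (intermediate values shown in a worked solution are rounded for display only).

σ√T = 0.361·√0.9386 = 0.349742
d₁ = (ln(S/K) + (r+σ²/2)T) / (σ√T) = (ln(95.68/91.73) + (0.0583+0.361²/2)·0.9386) / 0.349742 = (0.042160 + 0.115880) / 0.349742 = 0.451876
d₂ = d₁ − σ√T = 0.451876 − 0.349742 = 0.102134
e^{−rT} = 0.946750
N(d₁) = 0.674321,  N(d₂) = 0.540675
Call price V = S·N(d₁) − K·e^{−rT}·N(d₂) = 64.519012 − 46.955105 = 17.563907
φ(d₁) = (1/√(2π))·e^{−d₁²/2} = 0.360222
Γ = φ(d₁) / (S·σ·√T) = 0.010765

price = 17.563907
Γ = 0.010765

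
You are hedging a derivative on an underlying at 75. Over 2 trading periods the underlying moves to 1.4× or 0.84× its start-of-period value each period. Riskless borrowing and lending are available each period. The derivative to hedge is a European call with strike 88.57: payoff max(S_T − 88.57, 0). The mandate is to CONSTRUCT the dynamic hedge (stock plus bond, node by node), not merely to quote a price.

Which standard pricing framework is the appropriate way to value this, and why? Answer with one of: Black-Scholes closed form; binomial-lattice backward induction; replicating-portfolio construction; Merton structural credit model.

framework: replicating-portfolio construction

Key observation: what is demanded is not a single number but the (Δ, B) position at each node of the 1.4/0.84 tree starting at 75; constructing those positions is the replicating-portfolio method.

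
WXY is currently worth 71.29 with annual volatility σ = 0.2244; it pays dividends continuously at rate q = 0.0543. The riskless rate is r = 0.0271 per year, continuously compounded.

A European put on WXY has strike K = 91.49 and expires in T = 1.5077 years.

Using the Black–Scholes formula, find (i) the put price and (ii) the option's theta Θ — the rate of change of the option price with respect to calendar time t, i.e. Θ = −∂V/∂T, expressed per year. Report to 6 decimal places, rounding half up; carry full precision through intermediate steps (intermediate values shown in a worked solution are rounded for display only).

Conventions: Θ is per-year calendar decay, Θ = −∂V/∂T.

σ√T = 0.2244·√1.5077 = 0.275537
d₁ = (ln(S/K) + (r−q+σ²/2)T) / (σ√T) = (ln(71.29/91.49) + (0.0271−0.0543+0.2244²/2)·1.5077) / 0.275537 = (-0.249474 − 0.003049) / 0.275537 = -0.916474
d₂ = d₁ − σ√T = -0.916474 − 0.275537 = -1.192011
e^{−rT} = 0.959965
e^{−qT} = 0.921393
N(−d₁) = 0.820291,  N(−d₂) = 0.883372
Put price V = K·e^{−rT}·N(−d₂) − S·e^{−qT}·N(−d₁) = 77.584030 − 53.881735 = 23.702295
φ(d₁) = (1/√(2π))·e^{−d₁²/2} = 0.262134
Θ = −S·e^{−qT}·φ(d₁)·σ/(2√T) − q·S·e^{−qT}·N(−d₁) + r·K·e^{−rT}·N(−d₂) = −1.573374 − 2.925778 + 2.102527 = -2.396625

price = 23.702295
Θ = -2.396625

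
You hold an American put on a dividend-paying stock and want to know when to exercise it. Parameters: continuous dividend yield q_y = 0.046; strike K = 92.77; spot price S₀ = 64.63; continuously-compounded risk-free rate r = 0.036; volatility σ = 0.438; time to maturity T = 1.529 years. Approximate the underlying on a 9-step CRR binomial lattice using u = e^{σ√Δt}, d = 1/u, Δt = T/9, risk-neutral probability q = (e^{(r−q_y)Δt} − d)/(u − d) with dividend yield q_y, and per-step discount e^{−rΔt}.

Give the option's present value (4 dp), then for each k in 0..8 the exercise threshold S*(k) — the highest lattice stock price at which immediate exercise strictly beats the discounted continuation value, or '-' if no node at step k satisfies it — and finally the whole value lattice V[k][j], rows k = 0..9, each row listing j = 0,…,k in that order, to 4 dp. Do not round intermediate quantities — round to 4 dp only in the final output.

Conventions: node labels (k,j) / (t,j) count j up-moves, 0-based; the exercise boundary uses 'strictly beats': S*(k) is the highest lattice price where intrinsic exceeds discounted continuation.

price = 33.9235
boundary = - - - 37.6028 31.3918 37.6028 45.0428 53.9547 64.6300
tree:
33.9235
40.8990 25.8709
48.0927 32.6750 17.9176
55.1672 40.1122 24.0417 10.6863
61.3782 47.7730 31.3074 15.5001 4.9557
66.5633 55.1672 39.3979 21.8580 7.9504 1.3678
70.8920 61.3782 47.7272 29.7672 12.5012 2.5036 0.0000
74.5057 66.5633 55.1672 38.8153 19.1279 4.5825 0.0000 0.0000
77.5225 70.8920 61.3782 47.7272 28.1400 8.3877 0.0000 0.0000 0.0000
80.0410 74.5057 66.5633 55.1672 38.8153 15.3526 0.0000 0.0000 0.0000 0.0000

params: Δt=0.16989 u=1.19786 d=0.83483 q=0.45031 e^(-rΔt)=0.99390
t_9 payoffs: 80.0410 74.5057 66.5633 55.1672 38.8153 15.3526 0.0000 0.0000 0.0000 0.0000
t_8: node(8,0) S=15.2475 payoff=77.5225 vs cont=77.0756 → 77.5225 [stop]  node(8,1) S=21.8780 payoff=70.8920 vs cont=70.4967 → 70.8920 [stop]  node(8,2) S=31.3918 payoff=61.3782 vs cont=61.0569 → 61.3782 [stop]  node(8,3) S=45.0428 payoff=47.7272 vs cont=47.5122 → 47.7272 [stop]  node(8,4) S=64.6300 payoff=28.1400 vs cont=28.0775 → 28.1400 [stop]  node(8,5) S=92.7349 payoff=0.0351 vs cont=8.3877 → 8.3877 [wait]  node(8,6) S=133.0614 payoff=0.0000 vs cont=0.0000 → 0.0000 [wait]  node(8,7) S=190.9242 payoff=0.0000 vs cont=0.0000 → 0.0000 [wait]  node(8,8) S=273.9492 payoff=0.0000 vs cont=0.0000 → 0.0000 [wait]  ⇒ S*(8)=64.6300
t_7: node(7,0) S=18.2643 payoff=74.5057 vs cont=74.0822 → 74.5057 [stop]  node(7,1) S=26.2067 payoff=66.5633 vs cont=66.2017 → 66.5633 [stop]  node(7,2) S=37.6028 payoff=55.1672 vs cont=54.8942 → 55.1672 [stop]  node(7,3) S=53.9547 payoff=38.8153 vs cont=38.6696 → 38.8153 [stop]  node(7,4) S=77.4174 payoff=15.3526 vs cont=19.1279 → 19.1279 [wait]  node(7,5) S=111.0830 payoff=0.0000 vs cont=4.5825 → 4.5825 [wait]  node(7,6) S=159.3884 payoff=0.0000 vs cont=0.0000 → 0.0000 [wait]  node(7,7) S=228.6997 payoff=0.0000 vs cont=0.0000 → 0.0000 [wait]  ⇒ S*(7)=53.9547
t_6: node(6,0) S=21.8780 payoff=70.8920 vs cont=70.4967 → 70.8920 [stop]  node(6,1) S=31.3918 payoff=61.3782 vs cont=61.0569 → 61.3782 [stop]  node(6,2) S=45.0428 payoff=47.7272 vs cont=47.5122 → 47.7272 [stop]  node(6,3) S=64.6300 payoff=28.1400 vs cont=29.7672 → 29.7672 [wait]  node(6,4) S=92.7349 payoff=0.0351 vs cont=12.5012 → 12.5012 [wait]  node(6,5) S=133.0614 payoff=0.0000 vs cont=2.5036 → 2.5036 [wait]  node(6,6) S=190.9242 payoff=0.0000 vs cont=0.0000 → 0.0000 [wait]  ⇒ S*(6)=45.0428
t_5: node(5,0) S=26.2067 payoff=66.5633 vs cont=66.2017 → 66.5633 [stop]  node(5,1) S=37.6028 payoff=55.1672 vs cont=54.8942 → 55.1672 [stop]  node(5,2) S=53.9547 payoff=38.8153 vs cont=39.3979 → 39.3979 [wait]  node(5,3) S=77.4174 payoff=15.3526 vs cont=21.8580 → 21.8580 [wait]  node(5,4) S=111.0830 payoff=0.0000 vs cont=7.9504 → 7.9504 [wait]  node(5,5) S=159.3884 payoff=0.0000 vs cont=1.3678 → 1.3678 [wait]  ⇒ S*(5)=37.6028
t_4: node(4,0) S=31.3918 payoff=61.3782 vs cont=61.0569 → 61.3782 [stop]  node(4,1) S=45.0428 payoff=47.7272 vs cont=47.7730 → 47.7730 [wait]  node(4,2) S=64.6300 payoff=28.1400 vs cont=31.3074 → 31.3074 [wait]  node(4,3) S=92.7349 payoff=0.0351 vs cont=15.5001 → 15.5001 [wait]  node(4,4) S=133.0614 payoff=0.0000 vs cont=4.9557 → 4.9557 [wait]  ⇒ S*(4)=31.3918
t_3: node(3,0) S=37.6028 payoff=55.1672 vs cont=54.9147 → 55.1672 [stop]  node(3,1) S=53.9547 payoff=38.8153 vs cont=40.1122 → 40.1122 [wait]  node(3,2) S=77.4174 payoff=15.3526 vs cont=24.0417 → 24.0417 [wait]  node(3,3) S=111.0830 payoff=0.0000 vs cont=10.6863 → 10.6863 [wait]  ⇒ S*(3)=37.6028
t_2: node(2,0) S=45.0428 payoff=47.7272 vs cont=48.0927 → 48.0927 [wait]  node(2,1) S=64.6300 payoff=28.1400 vs cont=32.6750 → 32.6750 [wait]  node(2,2) S=92.7349 payoff=0.0351 vs cont=17.9176 → 17.9176 [wait]  ⇒ S*(2)=-
t_1: node(1,0) S=53.9547 payoff=38.8153 vs cont=40.8990 → 40.8990 [wait]  node(1,1) S=77.4174 payoff=15.3526 vs cont=25.8709 → 25.8709 [wait]  ⇒ S*(1)=-
t_0: node(0,0) S=64.6300 payoff=28.1400 vs cont=33.9235 → 33.9235 [wait]  ⇒ S*(0)=-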